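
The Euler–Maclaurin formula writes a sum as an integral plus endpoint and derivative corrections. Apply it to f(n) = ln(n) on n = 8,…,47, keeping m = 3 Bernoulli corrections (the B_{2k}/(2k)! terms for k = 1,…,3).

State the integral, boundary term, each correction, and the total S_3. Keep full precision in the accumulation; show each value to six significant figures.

S_3 ≈ 128.278

The integral term ∫_8^47 ln(x) dx = 125.321.
Endpoint term: (f(8) + f(47))/2 = (2.07944 + 3.85015)/2 = 2.96479.
Integral + boundary = 128.286.
Order-1 term: 1/12 · (0.0212766 − 0.125000) = -0.00864362.
Running total after k=1: 128.278.
Order-2 term: −1/720 · (1.92636e-05 − 0.00390625) = 5.39859e-06.
Running total after k=2: 128.278.
Order-3 term: 1/30240 · (1.04646e-07 − 0.000732422) = -2.42168e-08.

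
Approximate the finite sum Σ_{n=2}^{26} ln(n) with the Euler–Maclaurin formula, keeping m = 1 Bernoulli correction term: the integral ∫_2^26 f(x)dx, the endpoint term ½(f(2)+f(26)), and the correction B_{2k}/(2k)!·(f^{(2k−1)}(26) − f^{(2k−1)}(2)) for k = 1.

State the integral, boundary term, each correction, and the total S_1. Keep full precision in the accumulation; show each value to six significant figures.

S_1 ≈ 61.2614

Integral: ∫_2^26 ln(x) dx = 59.3242.
Endpoint term: (f(2) + f(26))/2 = (0.693147 + 3.25810)/2 = 1.97562.
Integral + boundary = 61.2998.
Order-1 term: 1/12 · (0.0384615 − 0.500000) = -0.0384615.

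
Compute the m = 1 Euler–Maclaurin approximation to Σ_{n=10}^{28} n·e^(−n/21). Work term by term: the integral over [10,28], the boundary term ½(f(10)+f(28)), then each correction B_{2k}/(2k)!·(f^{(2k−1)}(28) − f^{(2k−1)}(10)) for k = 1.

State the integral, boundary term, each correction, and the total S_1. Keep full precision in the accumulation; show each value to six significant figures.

S_1 ≈ 139.886

Integral: ∫_10^28 x·e^(−x/21) dx = 133.124.
½[f(10) + f(28)] = ½[6.21145 + 7.38072] = 6.79609.
Integral + boundary = 139.920.
Correction k=1: B_{2}/2! · (f^{(1)}(28) − f^{(1)}(10)) = 1/12 · (-0.0878657 − 0.325362) = -0.0344356.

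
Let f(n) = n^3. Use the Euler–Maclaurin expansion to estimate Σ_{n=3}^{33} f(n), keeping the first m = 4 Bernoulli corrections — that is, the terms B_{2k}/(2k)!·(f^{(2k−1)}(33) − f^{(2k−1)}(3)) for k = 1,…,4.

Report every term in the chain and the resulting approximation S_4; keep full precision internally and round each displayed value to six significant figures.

S_4 ≈ 314712

Integral: ∫_3^33 x^3 dx = 296460.
Boundary: ½(f(3) + f(33)) = ½(27.0000 + 35937.0) = 17982.0.
Running total after boundary: 314442.
k=1: B_{2}/(2)! × [f^{(1)}(33) − f^{(1)}(3)] = 1/12 × (3267.00 − 27.0000) = 270.000.
After k=1: 314712.
k=2: B_{4}/(4)! × [f^{(3)}(33) − f^{(3)}(3)] = −1/720 × (6.00000 − 6.00000) = 0.00000.
After k=2: 314712.
k=3: B_{6}/(6)! × [f^{(5)}(33) − f^{(5)}(3)] = 1/30240 × (0.00000 − 0.00000) = 0.00000.
After k=3: 314712.
k=4: B_{8}/(8)! × [f^{(7)}(33) − f^{(7)}(3)] = −1/1209600 × (0.00000 − 0.00000) = 0.00000.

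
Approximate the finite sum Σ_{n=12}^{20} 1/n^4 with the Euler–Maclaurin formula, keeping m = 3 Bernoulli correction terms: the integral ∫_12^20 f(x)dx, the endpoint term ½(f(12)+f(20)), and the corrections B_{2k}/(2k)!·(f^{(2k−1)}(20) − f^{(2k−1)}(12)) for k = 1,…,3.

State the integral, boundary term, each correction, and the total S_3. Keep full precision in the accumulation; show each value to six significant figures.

S_3 ≈ 0.000179703

∫_12^20 1/x^4 dx evaluates to 0.000151235.
Endpoint term: (f(12) + f(20))/2 = (4.82253e-05 + 6.25000e-06)/2 = 2.72377e-05.
Integral + boundary = 0.000178472.
k=1: B_{2}/(2)! × [f^{(1)}(20) − f^{(1)}(12)] = 1/12 × (-1.25000e-06 − (-1.60751e-05)) = 1.23543e-06.
Running total after k=1: 0.000179708.
k=2: B_{4}/(4)! × [f^{(3)}(20) − f^{(3)}(12)] = −1/720 × (-9.37500e-08 − (-3.34898e-06)) = -4.52115e-09.
Running total after k=2: 0.000179703.
k=3: B_{6}/(6)! × [f^{(5)}(20) − f^{(5)}(12)] = 1/30240 × (-1.31250e-08 − (-1.30238e-06)) = 4.26341e-11.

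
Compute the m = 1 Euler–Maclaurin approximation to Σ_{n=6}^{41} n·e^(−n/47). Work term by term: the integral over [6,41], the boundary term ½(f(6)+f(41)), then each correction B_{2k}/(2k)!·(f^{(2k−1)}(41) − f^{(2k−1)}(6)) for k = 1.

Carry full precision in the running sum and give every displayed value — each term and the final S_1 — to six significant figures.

Integral: ∫_6^41 x·e^(−x/47) dx = 463.728.
Endpoint term: (f(6) + f(41))/2 = (5.28092 + 17.1369)/2 = 11.2089.
So far: 474.937.
Order-1 term: 1/12 · (0.0533581 − 0.767793) = -0.0595362.

S_1 ≈ 474.877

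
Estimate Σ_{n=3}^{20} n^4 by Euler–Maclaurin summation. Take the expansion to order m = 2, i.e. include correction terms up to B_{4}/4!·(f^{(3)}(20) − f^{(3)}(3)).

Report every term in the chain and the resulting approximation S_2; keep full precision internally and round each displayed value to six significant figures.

S_2 ≈ 722649

The integral term ∫_3^20 x^4 dx = 639951.
Endpoint term: (f(3) + f(20))/2 = (81.0000 + 160000)/2 = 80040.5.
Running total after boundary: 719992.
Order-1 term: 1/12 · (32000.0 − 108.000) = 2657.67.
Partial sum through k=1: 722650.
Order-2 term: −1/720 · (480.000 − 72.0000) = -0.566667.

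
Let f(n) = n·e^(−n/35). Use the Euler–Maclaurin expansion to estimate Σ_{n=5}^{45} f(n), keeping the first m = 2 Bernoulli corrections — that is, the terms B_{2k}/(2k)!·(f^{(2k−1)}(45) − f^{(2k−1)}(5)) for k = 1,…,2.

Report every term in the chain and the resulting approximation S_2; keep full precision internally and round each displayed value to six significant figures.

S_2 ≈ 447.879

The integral term ∫_5^45 x·e^(−x/35) dx = 439.561.
Boundary: ½(f(5) + f(45)) = ½(4.33439 + 12.4404) = 8.38739.
Integral + boundary = 447.948.
Order-1 term: 1/12 · (-0.0789866 − 0.743038) = -0.0685021.
After k=1: 447.879.
Order-2 term: −1/720 · (0.000386873 − 0.00202187) = 2.27083e-06.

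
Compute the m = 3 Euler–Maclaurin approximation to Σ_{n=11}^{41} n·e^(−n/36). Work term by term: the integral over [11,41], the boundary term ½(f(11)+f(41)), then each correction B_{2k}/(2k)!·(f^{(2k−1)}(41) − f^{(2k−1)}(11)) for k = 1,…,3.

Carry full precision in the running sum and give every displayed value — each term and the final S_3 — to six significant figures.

S_3 ≈ 369.565

Integral: ∫_11^41 x·e^(−x/36) dx = 358.996.
½[f(11) + f(41)] = ½[8.10385 + 13.1272] = 10.6155.
Running total after boundary: 369.612.
Order-1 term: 1/12 · (-0.0444687 − 0.511607) = -0.0463396.
After k=1: 369.565.
Order-2 term: −1/720 · (0.000459784 − 0.00153166) = 1.48872e-06.
After k=2: 369.565.
Order-3 term: 1/30240 · (7.36019e-07 − 2.05908e-06) = -4.37520e-11.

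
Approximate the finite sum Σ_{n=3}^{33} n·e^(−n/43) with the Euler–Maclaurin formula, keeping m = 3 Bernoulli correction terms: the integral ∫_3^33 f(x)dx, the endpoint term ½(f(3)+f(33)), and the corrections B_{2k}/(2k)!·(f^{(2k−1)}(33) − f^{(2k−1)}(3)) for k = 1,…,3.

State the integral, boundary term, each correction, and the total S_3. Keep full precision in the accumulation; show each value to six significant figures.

S_3 ≈ 336.696

∫_3^33 x·e^(−x/43) dx evaluates to 327.701.
Endpoint term: (f(3) + f(33))/2 = (2.79783 + 15.3186)/2 = 9.05820.
Running total after boundary: 336.760.
Correction k=1: B_{2}/2! · (f^{(1)}(33) − f^{(1)}(3)) = 1/12 · (0.107953 − 0.867545) = -0.0632993.
Running total after k=1: 336.696.
Correction k=2: B_{4}/4! · (f^{(3)}(33) − f^{(3)}(3)) = −1/720 · (0.000560493 − 0.00147797) = 1.27427e-06.
Running total after k=2: 336.696.
Correction k=3: B_{6}/6! · (f^{(5)}(33) − f^{(5)}(3)) = 1/30240 · (5.74690e-07 − 1.34491e-06) = -2.54703e-11.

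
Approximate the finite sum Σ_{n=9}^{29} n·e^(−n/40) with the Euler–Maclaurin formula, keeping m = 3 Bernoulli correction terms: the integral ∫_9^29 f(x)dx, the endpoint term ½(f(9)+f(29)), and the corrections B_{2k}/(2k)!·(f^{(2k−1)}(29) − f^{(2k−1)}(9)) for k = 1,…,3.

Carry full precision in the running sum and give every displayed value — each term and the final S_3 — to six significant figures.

S_3 ≈ 238.932

The integral term ∫_9^29 x·e^(−x/40) dx = 228.356.
½[f(9) + f(29)] = ½[7.18665 + 14.0454] = 10.6160.
So far: 238.972.
Order-1 term: 1/12 · (0.133189 − 0.618850) = -0.0404717.
Partial sum through k=1: 238.932.
Order-2 term: −1/720 · (0.000688649 − 0.00138493) = 9.67052e-07.
Partial sum through k=2: 238.932.
Order-3 term: 1/30240 · (8.08784e-07 − 1.48942e-06) = -2.25078e-11.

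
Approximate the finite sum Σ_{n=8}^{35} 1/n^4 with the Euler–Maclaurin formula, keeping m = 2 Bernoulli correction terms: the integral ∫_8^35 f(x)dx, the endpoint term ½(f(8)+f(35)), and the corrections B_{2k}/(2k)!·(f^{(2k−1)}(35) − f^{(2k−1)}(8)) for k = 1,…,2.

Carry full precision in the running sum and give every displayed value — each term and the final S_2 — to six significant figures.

The integral term ∫_8^35 1/x^4 dx = 0.000643267.
Boundary: ½(f(8) + f(35)) = ½(0.000244141 + 6.66389e-07) = 0.000122404.
Integral + boundary = 0.000765671.
k=1: B_{2}/(2)! × [f^{(1)}(35) − f^{(1)}(8)] = 1/12 × (-7.61587e-08 − (-0.000122070)) = 1.01662e-05.
Partial sum through k=1: 0.000775837.
k=2: B_{4}/(4)! × [f^{(3)}(35) − f^{(3)}(8)] = −1/720 × (-1.86511e-09 − (-5.72205e-05)) = -7.94703e-08.

S_2 ≈ 0.000775757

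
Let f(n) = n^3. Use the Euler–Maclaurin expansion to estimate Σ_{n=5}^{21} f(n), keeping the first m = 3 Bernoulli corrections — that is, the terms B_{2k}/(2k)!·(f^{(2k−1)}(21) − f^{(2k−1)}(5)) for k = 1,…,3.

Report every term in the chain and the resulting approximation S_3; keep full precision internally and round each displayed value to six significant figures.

The integral term ∫_5^21 x^3 dx = 48464.0.
½[f(5) + f(21)] = ½[125.000 + 9261.00] = 4693.00.
Running total after boundary: 53157.0.
Correction k=1: B_{2}/2! · (f^{(1)}(21) − f^{(1)}(5)) = 1/12 · (1323.00 − 75.0000) = 104.000.
Partial sum through k=1: 53261.0.
Correction k=2: B_{4}/4! · (f^{(3)}(21) − f^{(3)}(5)) = −1/720 · (6.00000 − 6.00000) = 0.00000.
Partial sum through k=2: 53261.0.
Correction k=3: B_{6}/6! · (f^{(5)}(21) − f^{(5)}(5)) = 1/30240 · (0.00000 − 0.00000) = 0.00000.

S_3 ≈ 53261.0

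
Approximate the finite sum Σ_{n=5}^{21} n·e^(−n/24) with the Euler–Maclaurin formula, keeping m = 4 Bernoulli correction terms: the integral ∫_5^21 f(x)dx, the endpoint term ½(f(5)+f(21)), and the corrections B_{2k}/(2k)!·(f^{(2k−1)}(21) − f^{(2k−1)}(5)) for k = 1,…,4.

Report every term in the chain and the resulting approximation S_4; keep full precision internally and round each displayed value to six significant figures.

S_4 ≈ 121.254

∫_5^21 x·e^(−x/24) dx evaluates to 114.897.
Endpoint term: (f(5) + f(21))/2 = (4.05968 + 8.75410)/2 = 6.40689.
Integral + boundary = 121.304.
Correction k=1: B_{2}/2! · (f^{(1)}(21) − f^{(1)}(5)) = 1/12 · (0.0521078 − 0.642783) = -0.0492229.
Running total after k=1: 121.254.
Correction k=2: B_{4}/4! · (f^{(3)}(21) − f^{(3)}(5)) = −1/720 · (0.00153790 − 0.00393517) = 3.32953e-06.
Running total after k=2: 121.254.
Correction k=3: B_{6}/6! · (f^{(5)}(21) − f^{(5)}(5)) = 1/30240 · (5.18288e-06 − 1.17264e-05) = -2.16385e-10.
Running total after k=3: 121.254.
Correction k=4: B_{8}/8! · (f^{(7)}(21) − f^{(7)}(5)) = −1/1209600 · (1.33608e-08 − 2.88557e-08) = 1.28099e-14.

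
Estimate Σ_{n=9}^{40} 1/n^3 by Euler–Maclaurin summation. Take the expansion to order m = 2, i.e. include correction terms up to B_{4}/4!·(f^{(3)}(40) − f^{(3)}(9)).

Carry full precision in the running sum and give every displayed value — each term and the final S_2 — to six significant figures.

S_2 ≈ 0.00659187

The integral term ∫_9^40 1/x^3 dx = 0.00586034.
Boundary: ½(f(9) + f(40)) = ½(0.00137174 + 1.56250e-05) = 0.000693684.
Running total after boundary: 0.00655402.
Correction k=1: B_{2}/2! · (f^{(1)}(40) − f^{(1)}(9)) = 1/12 · (-1.17187e-06 − (-0.000457247)) = 3.80063e-05.
After k=1: 0.00659203.
Correction k=2: B_{4}/4! · (f^{(3)}(40) − f^{(3)}(9)) = −1/720 · (-1.46484e-08 − (-0.000112901)) = -1.56786e-07.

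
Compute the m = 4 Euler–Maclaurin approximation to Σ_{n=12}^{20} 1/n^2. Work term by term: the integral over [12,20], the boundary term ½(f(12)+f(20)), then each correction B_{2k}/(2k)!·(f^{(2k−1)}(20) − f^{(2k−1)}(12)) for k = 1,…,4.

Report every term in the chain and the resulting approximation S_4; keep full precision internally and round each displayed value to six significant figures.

S_4 ≈ 0.0381310

The integral term ∫_12^20 1/x^2 dx = 0.0333333.
Endpoint term: (f(12) + f(20))/2 = (0.00694444 + 0.00250000)/2 = 0.00472222.
Integral + boundary = 0.0380556.
k=1: B_{2}/(2)! × [f^{(1)}(20) − f^{(1)}(12)] = 1/12 × (-0.000250000 − (-0.00115741)) = 7.56173e-05.
Running total after k=1: 0.0381312.
k=2: B_{4}/(4)! × [f^{(3)}(20) − f^{(3)}(12)] = −1/720 × (-7.50000e-06 − (-9.64506e-05)) = -1.23543e-07.
Running total after k=2: 0.0381310.
k=3: B_{6}/(6)! × [f^{(5)}(20) − f^{(5)}(12)] = 1/30240 × (-5.62500e-07 − (-2.00939e-05)) = 6.45879e-10.
Running total after k=3: 0.0381310.
k=4: B_{8}/(8)! × [f^{(7)}(20) − f^{(7)}(12)] = −1/1209600 × (-7.87500e-08 − (-7.81429e-06)) = -6.39512e-12.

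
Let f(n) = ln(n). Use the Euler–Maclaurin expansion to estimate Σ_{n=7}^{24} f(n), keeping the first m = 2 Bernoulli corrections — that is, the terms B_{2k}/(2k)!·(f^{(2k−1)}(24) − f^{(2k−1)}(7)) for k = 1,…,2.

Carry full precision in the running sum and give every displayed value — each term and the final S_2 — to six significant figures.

∫_7^24 ln(x) dx evaluates to 45.6519.
½[f(7) + f(24)] = ½[1.94591 + 3.17805] = 2.56198.
Running total after boundary: 48.2139.
Correction k=1: B_{2}/2! · (f^{(1)}(24) − f^{(1)}(7)) = 1/12 · (0.0416667 − 0.142857) = -0.00843254.
Partial sum through k=1: 48.2055.
Correction k=2: B_{4}/4! · (f^{(3)}(24) − f^{(3)}(7)) = −1/720 · (0.000144676 − 0.00583090) = 7.89754e-06.

S_2 ≈ 48.2055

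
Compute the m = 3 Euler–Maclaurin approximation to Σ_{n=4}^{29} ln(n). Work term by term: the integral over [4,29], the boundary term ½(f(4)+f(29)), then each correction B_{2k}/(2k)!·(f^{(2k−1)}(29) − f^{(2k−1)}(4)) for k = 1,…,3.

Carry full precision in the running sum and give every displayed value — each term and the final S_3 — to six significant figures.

The integral term ∫_4^29 ln(x) dx = 67.1064.
Boundary: ½(f(4) + f(29)) = ½(1.38629 + 3.36730) = 2.37680.
So far: 69.4832.
Correction k=1: B_{2}/2! · (f^{(1)}(29) − f^{(1)}(4)) = 1/12 · (0.0344828 − 0.250000) = -0.0179598.
Partial sum through k=1: 69.4652.
Correction k=2: B_{4}/4! · (f^{(3)}(29) − f^{(3)}(4)) = −1/720 · (8.20042e-05 − 0.0312500) = 4.32889e-05.
Partial sum through k=2: 69.4653.
Correction k=3: B_{6}/6! · (f^{(5)}(29) − f^{(5)}(4)) = 1/30240 · (1.17010e-06 − 0.0234375) = -7.75011e-07.

S_3 ≈ 69.4653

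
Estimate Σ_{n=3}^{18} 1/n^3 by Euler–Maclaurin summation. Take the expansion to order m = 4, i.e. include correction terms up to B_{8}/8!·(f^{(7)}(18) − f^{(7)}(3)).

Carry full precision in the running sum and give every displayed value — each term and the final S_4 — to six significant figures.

Integral: ∫_3^18 1/x^3 dx = 0.0540123.
½[f(3) + f(18)] = ½[0.0370370 + 0.000171468] = 0.0186043.
Integral + boundary = 0.0726166.
Correction k=1: B_{2}/2! · (f^{(1)}(18) − f^{(1)}(3)) = 1/12 · (-2.85780e-05 − (-0.0370370)) = 0.00308404.
Running total after k=1: 0.0757006.
Correction k=2: B_{4}/4! · (f^{(3)}(18) − f^{(3)}(3)) = −1/720 · (-1.76407e-06 − (-0.0823045)) = -0.000114309.
Running total after k=2: 0.0755863.
Correction k=3: B_{6}/6! · (f^{(5)}(18) − f^{(5)}(3)) = 1/30240 · (-2.28676e-07 − (-0.384088)) = 1.27013e-05.
Running total after k=3: 0.0755990.
Correction k=4: B_{8}/8! · (f^{(7)}(18) − f^{(7)}(3)) = −1/1209600 · (-5.08169e-08 − (-3.07270)) = -2.54026e-06.

S_4 ≈ 0.0755965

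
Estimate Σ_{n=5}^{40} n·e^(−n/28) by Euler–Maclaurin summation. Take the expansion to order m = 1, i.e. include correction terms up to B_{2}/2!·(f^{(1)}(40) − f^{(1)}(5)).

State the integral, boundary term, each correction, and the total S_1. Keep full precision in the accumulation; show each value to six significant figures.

S_1 ≈ 323.416

∫_5^40 x·e^(−x/28) dx evaluates to 316.597.
½[f(5) + f(40)] = ½[4.18232 + 9.58604] = 6.88418.
Running total after boundary: 323.482.
Correction k=1: B_{2}/2! · (f^{(1)}(40) − f^{(1)}(5)) = 1/12 · (-0.102708 − 0.687096) = -0.0658169.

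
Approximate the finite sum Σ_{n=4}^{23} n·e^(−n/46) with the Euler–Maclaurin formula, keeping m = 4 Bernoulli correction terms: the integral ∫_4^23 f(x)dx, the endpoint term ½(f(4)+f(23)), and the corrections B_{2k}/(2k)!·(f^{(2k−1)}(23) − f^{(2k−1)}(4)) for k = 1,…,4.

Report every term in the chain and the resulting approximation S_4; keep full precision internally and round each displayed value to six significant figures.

Integral: ∫_4^23 x·e^(−x/46) dx = 183.321.
Endpoint term: (f(4) + f(23))/2 = (3.66687 + 13.9502)/2 = 8.80854.
So far: 192.129.
Order-1 term: 1/12 · (0.303265 − 0.837002) = -0.0444781.
After k=1: 192.085.
Order-2 term: −1/720 · (0.000716600 − 0.00126202) = 7.57528e-07.
After k=2: 192.085.
Order-3 term: 1/30240 · (6.09585e-07 − 1.00590e-06) = -1.31056e-11.
After k=3: 192.085.
Order-4 term: −1/1209600 · (4.16121e-10 − 6.68894e-10) = 2.08973e-16.

S_4 ≈ 192.085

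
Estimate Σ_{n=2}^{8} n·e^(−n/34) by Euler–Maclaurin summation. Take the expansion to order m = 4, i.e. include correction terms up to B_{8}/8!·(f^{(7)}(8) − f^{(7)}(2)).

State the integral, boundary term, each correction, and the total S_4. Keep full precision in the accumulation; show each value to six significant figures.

S_4 ≈ 29.5542

Integral: ∫_2^8 x·e^(−x/34) dx = 25.4735.
Boundary: ½(f(2) + f(8)) = ½(1.88575 + 6.32271) = 4.10423.
Integral + boundary = 29.5778.
Order-1 term: 1/12 · (0.604376 − 0.887410) = -0.0235861.
Running total after k=1: 29.5542.
Order-2 term: −1/720 · (0.00189018 − 0.00239892) = 7.06583e-07.
Running total after k=2: 29.5542.
Order-3 term: 1/30240 · (2.81795e-06 − 3.48633e-06) = -2.21023e-11.
Running total after k=3: 29.5542.
Order-4 term: −1/1209600 · (3.46090e-09 − 4.23656e-09) = 6.41253e-16.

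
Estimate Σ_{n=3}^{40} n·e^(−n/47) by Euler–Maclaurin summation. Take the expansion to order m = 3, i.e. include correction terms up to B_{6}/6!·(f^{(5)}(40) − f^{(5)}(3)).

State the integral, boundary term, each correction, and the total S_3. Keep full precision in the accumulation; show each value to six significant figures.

S_3 ≈ 468.724

The integral term ∫_3^40 x·e^(−x/47) dx = 458.846.
Boundary: ½(f(3) + f(40)) = ½(2.81449 + 17.0784) = 9.94646.
Integral + boundary = 468.792.
k=1: B_{2}/(2)! × [f^{(1)}(40) − f^{(1)}(3)] = 1/12 × (0.0635899 − 0.878282) = -0.0678910.
Partial sum through k=1: 468.724.
k=2: B_{4}/(4)! × [f^{(3)}(40) − f^{(3)}(3)] = −1/720 × (0.000415351 − 0.00124699) = 1.15506e-06.
Partial sum through k=2: 468.724.
k=3: B_{6}/(6)! × [f^{(5)}(40) − f^{(5)}(3)] = 1/30240 × (3.63022e-07 − 9.49025e-07) = -1.93784e-11.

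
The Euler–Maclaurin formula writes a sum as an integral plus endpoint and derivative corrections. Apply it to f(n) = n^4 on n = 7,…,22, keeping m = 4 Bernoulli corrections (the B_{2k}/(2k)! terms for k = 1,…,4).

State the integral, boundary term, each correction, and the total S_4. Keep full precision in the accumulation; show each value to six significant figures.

S_4 ≈ 1.14913e+06

Integral: ∫_7^22 x^4 dx = 1.02736e+06.
½[f(7) + f(22)] = ½[2401.00 + 234256] = 118328.
Integral + boundary = 1.14569e+06.
Order-1 term: 1/12 · (42592.0 − 1372.00) = 3435.00.
After k=1: 1.14913e+06.
Order-2 term: −1/720 · (528.000 − 168.000) = -0.500000.
After k=2: 1.14913e+06.
Order-3 term: 1/30240 · (0.00000 − 0.00000) = 0.00000.
After k=3: 1.14913e+06.
Order-4 term: −1/1209600 · (0.00000 − 0.00000) = 0.00000.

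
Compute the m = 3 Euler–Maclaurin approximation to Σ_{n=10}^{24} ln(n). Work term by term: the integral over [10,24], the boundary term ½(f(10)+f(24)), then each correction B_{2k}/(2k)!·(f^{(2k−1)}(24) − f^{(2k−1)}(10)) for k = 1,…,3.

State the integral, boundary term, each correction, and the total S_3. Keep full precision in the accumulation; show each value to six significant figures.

∫_10^24 ln(x) dx evaluates to 39.2474.
½[f(10) + f(24)] = ½[2.30259 + 3.17805] = 2.74032.
Integral + boundary = 41.9878.
Correction k=1: B_{2}/2! · (f^{(1)}(24) − f^{(1)}(10)) = 1/12 · (0.0416667 − 0.100000) = -0.00486111.
Partial sum through k=1: 41.9829.
Correction k=2: B_{4}/4! · (f^{(3)}(24) − f^{(3)}(10)) = −1/720 · (0.000144676 − 0.00200000) = 2.57684e-06.
Partial sum through k=2: 41.9829.
Correction k=3: B_{6}/6! · (f^{(5)}(24) − f^{(5)}(10)) = 1/30240 · (3.01408e-06 − 0.000240000) = -7.83684e-09.

S_3 ≈ 41.9829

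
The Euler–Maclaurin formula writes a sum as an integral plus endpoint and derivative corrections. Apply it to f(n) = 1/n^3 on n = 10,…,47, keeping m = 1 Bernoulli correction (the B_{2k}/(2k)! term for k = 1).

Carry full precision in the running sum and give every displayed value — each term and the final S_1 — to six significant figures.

The integral term ∫_10^47 1/x^3 dx = 0.00477365.
Endpoint term: (f(10) + f(47))/2 = (0.00100000 + 9.63178e-06)/2 = 0.000504816.
Integral + boundary = 0.00527847.
Correction k=1: B_{2}/2! · (f^{(1)}(47) − f^{(1)}(10)) = 1/12 · (-6.14794e-07 − (-0.000300000)) = 2.49488e-05.

S_1 ≈ 0.00530342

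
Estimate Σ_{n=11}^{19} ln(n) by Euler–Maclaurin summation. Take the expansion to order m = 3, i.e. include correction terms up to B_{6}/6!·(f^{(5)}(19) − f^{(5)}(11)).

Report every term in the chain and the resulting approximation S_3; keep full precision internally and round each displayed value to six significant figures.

The integral term ∫_11^19 ln(x) dx = 21.5675.
½[f(11) + f(19)] = ½[2.39790 + 2.94444] = 2.67117.
Running total after boundary: 24.2387.
Order-1 term: 1/12 · (0.0526316 − 0.0909091) = -0.00318979.
After k=1: 24.2355.
Order-2 term: −1/720 · (0.000291588 − 0.00150263) = 1.68200e-06.
After k=2: 24.2355.
Order-3 term: 1/30240 · (9.69267e-06 − 0.000149021) = -4.60742e-09.

S_3 ≈ 24.2355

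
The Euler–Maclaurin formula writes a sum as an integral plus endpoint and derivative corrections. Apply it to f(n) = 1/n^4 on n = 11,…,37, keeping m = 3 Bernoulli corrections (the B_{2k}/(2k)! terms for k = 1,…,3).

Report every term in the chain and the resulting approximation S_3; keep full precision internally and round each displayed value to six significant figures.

∫_11^37 1/x^4 dx evaluates to 0.000243858.
½[f(11) + f(37)] = ½[6.83013e-05 + 5.33572e-07] = 3.44175e-05.
So far: 0.000278275.
Correction k=1: B_{2}/2! · (f^{(1)}(37) − f^{(1)}(11)) = 1/12 · (-5.76835e-08 − (-2.48369e-05)) = 2.06493e-06.
After k=1: 0.000280340.
Correction k=2: B_{4}/4! · (f^{(3)}(37) − f^{(3)}(11)) = −1/720 · (-1.26406e-09 − (-6.15790e-06)) = -8.55088e-09.
After k=2: 0.000280331.
Correction k=3: B_{6}/6! · (f^{(5)}(37) − f^{(5)}(11)) = 1/30240 · (-5.17075e-11 − (-2.84994e-06)) = 9.42422e-11.

S_3 ≈ 0.000280331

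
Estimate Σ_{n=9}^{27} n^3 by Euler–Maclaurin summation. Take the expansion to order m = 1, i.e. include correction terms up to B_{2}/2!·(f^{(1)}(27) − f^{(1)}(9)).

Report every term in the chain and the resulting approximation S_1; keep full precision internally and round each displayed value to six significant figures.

Integral: ∫_9^27 x^3 dx = 131220.
Boundary: ½(f(9) + f(27)) = ½(729.000 + 19683.0) = 10206.0.
Running total after boundary: 141426.
Order-1 term: 1/12 · (2187.00 − 243.000) = 162.000.

S_1 ≈ 141588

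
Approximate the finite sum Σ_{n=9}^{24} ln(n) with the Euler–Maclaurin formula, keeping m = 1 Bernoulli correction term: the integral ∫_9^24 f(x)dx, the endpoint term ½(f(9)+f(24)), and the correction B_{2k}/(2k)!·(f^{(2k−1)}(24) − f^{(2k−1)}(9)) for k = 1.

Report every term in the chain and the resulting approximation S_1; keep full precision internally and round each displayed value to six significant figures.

S_1 ≈ 44.1801

∫_9^24 ln(x) dx evaluates to 41.4983.
Endpoint term: (f(9) + f(24))/2 = (2.19722 + 3.17805)/2 = 2.68764.
Running total after boundary: 44.1859.
Correction k=1: B_{2}/2! · (f^{(1)}(24) − f^{(1)}(9)) = 1/12 · (0.0416667 − 0.111111) = -0.00578704.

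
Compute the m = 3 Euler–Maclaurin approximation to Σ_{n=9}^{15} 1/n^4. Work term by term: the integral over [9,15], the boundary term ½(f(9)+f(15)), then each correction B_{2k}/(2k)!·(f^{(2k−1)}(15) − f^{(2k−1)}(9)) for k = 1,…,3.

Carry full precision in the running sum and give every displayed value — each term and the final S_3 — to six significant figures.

S_3 ≈ 0.000449739

∫_9^15 1/x^4 dx evaluates to 0.000358482.
Boundary: ½(f(9) + f(15)) = ½(0.000152416 + 1.97531e-05) = 8.60844e-05.
So far: 0.000444566.
Order-1 term: 1/12 · (-5.26749e-06 − (-6.77404e-05)) = 5.20607e-06.
After k=1: 0.000449772.
Order-2 term: −1/720 · (-7.02332e-07 − (-2.50890e-05)) = -3.38704e-08.
After k=2: 0.000449739.
Order-3 term: 1/30240 · (-1.74803e-07 − (-1.73455e-05)) = 5.67814e-10.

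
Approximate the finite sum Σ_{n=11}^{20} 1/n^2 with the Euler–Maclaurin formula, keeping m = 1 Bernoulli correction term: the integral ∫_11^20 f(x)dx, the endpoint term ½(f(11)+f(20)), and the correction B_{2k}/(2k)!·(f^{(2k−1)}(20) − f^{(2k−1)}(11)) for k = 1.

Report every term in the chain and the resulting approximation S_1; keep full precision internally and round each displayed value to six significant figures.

Integral: ∫_11^20 1/x^2 dx = 0.0409091.
Boundary: ½(f(11) + f(20)) = ½(0.00826446 + 0.00250000) = 0.00538223.
Integral + boundary = 0.0462913.
Correction k=1: B_{2}/2! · (f^{(1)}(20) − f^{(1)}(11)) = 1/12 · (-0.000250000 − (-0.00150263)) = 0.000104386.

S_1 ≈ 0.0463957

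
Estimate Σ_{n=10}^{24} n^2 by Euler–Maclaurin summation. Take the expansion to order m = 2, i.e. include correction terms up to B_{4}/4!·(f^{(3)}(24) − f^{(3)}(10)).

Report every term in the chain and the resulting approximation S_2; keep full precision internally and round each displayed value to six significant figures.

∫_10^24 x^2 dx evaluates to 4274.67.
Endpoint term: (f(10) + f(24))/2 = (100.000 + 576.000)/2 = 338.000.
Integral + boundary = 4612.67.
Order-1 term: 1/12 · (48.0000 − 20.0000) = 2.33333.
After k=1: 4615.00.
Order-2 term: −1/720 · (0.00000 − 0.00000) = 0.00000.

S_2 ≈ 4615.00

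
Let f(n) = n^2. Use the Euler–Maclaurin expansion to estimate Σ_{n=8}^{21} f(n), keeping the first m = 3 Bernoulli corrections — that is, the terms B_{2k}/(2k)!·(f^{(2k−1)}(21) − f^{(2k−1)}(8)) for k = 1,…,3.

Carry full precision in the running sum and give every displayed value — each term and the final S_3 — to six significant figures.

S_3 ≈ 3171.00

The integral term ∫_8^21 x^2 dx = 2916.33.
Boundary: ½(f(8) + f(21)) = ½(64.0000 + 441.000) = 252.500.
Running total after boundary: 3168.83.
Order-1 term: 1/12 · (42.0000 − 16.0000) = 2.16667.
Running total after k=1: 3171.00.
Order-2 term: −1/720 · (0.00000 − 0.00000) = 0.00000.
Running total after k=2: 3171.00.
Order-3 term: 1/30240 · (0.00000 − 0.00000) = 0.00000.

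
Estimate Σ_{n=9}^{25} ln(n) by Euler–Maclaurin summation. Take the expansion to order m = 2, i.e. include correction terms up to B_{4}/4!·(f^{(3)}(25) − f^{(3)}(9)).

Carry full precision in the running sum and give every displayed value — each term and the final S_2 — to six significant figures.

Integral: ∫_9^25 ln(x) dx = 44.6969.
Boundary: ½(f(9) + f(25)) = ½(2.19722 + 3.21888) = 2.70805.
So far: 47.4049.
Correction k=1: B_{2}/2! · (f^{(1)}(25) − f^{(1)}(9)) = 1/12 · (0.0400000 − 0.111111) = -0.00592593.
Partial sum through k=1: 47.3990.
Correction k=2: B_{4}/4! · (f^{(3)}(25) − f^{(3)}(9)) = −1/720 · (0.000128000 − 0.00274348) = 3.63262e-06.

S_2 ≈ 47.3990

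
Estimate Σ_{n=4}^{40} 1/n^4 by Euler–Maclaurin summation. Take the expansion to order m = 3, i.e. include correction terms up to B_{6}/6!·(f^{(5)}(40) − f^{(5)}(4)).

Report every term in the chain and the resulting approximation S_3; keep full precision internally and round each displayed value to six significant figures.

S_3 ≈ 0.00747264

∫_4^40 1/x^4 dx evaluates to 0.00520313.
Boundary: ½(f(4) + f(40)) = ½(0.00390625 + 3.90625e-07) = 0.00195332.
Integral + boundary = 0.00715645.
Correction k=1: B_{2}/2! · (f^{(1)}(40) − f^{(1)}(4)) = 1/12 · (-3.90625e-08 − (-0.00390625)) = 0.000325518.
Running total after k=1: 0.00748196.
Correction k=2: B_{4}/4! · (f^{(3)}(40) − f^{(3)}(4)) = −1/720 · (-7.32422e-10 − (-0.00732422)) = -1.01725e-05.
Running total after k=2: 0.00747179.
Correction k=3: B_{6}/6! · (f^{(5)}(40) − f^{(5)}(4)) = 1/30240 · (-2.56348e-11 − (-0.0256348)) = 8.47711e-07.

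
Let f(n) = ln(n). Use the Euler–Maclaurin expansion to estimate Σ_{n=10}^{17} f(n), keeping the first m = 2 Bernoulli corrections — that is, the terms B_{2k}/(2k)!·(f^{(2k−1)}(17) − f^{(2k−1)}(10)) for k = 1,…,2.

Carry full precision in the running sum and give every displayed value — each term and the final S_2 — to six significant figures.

∫_10^17 ln(x) dx evaluates to 18.1388.
Endpoint term: (f(10) + f(17))/2 = (2.30259 + 2.83321)/2 = 2.56790.
Integral + boundary = 20.7067.
Order-1 term: 1/12 · (0.0588235 − 0.100000) = -0.00343137.
Partial sum through k=1: 20.7032.
Order-2 term: −1/720 · (0.000407083 − 0.00200000) = 2.21238e-06.

S_2 ≈ 20.7032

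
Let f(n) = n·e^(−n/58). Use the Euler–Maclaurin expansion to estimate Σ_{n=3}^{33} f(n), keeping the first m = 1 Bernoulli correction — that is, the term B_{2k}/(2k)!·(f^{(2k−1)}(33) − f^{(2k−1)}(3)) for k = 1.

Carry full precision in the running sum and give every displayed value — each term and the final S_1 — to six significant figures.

S_1 ≈ 382.430

∫_3^33 x·e^(−x/58) dx evaluates to 371.720.
Endpoint term: (f(3) + f(33))/2 = (2.84877 + 18.6817)/2 = 10.7652.
Integral + boundary = 382.485.
k=1: B_{2}/(2)! × [f^{(1)}(33) − f^{(1)}(3)] = 1/12 × (0.244013 − 0.900474) = -0.0547051.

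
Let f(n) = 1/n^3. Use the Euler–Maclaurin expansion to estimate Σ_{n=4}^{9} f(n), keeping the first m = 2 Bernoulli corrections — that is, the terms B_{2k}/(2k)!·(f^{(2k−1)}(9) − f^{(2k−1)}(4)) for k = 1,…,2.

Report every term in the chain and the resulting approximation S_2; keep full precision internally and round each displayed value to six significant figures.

S_2 ≈ 0.0344938

The integral term ∫_4^9 1/x^3 dx = 0.0250772.
Endpoint term: (f(4) + f(9))/2 = (0.0156250 + 0.00137174)/2 = 0.00849837.
Running total after boundary: 0.0335755.
Order-1 term: 1/12 · (-0.000457247 − (-0.0117188)) = 0.000938459.
After k=1: 0.0345140.
Order-2 term: −1/720 · (-0.000112901 − (-0.0146484)) = -2.01882e-05.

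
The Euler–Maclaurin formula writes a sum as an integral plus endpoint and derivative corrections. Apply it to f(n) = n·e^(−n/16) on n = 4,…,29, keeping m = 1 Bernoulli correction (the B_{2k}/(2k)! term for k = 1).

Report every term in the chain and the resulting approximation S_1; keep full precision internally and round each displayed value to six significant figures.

S_1 ≈ 135.544

Integral: ∫_4^29 x·e^(−x/16) dx = 131.679.
Boundary: ½(f(4) + f(29)) = ½(3.11520 + 4.73412) = 3.92466.
Integral + boundary = 135.604.
Order-1 term: 1/12 · (-0.132637 − 0.584101) = -0.0597281.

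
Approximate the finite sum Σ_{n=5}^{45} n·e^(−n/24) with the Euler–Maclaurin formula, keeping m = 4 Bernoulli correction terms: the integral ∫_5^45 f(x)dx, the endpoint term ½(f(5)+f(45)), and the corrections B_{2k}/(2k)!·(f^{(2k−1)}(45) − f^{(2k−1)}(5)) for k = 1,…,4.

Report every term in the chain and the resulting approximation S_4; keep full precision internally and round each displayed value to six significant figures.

S_4 ≈ 316.567

The integral term ∫_5^45 x·e^(−x/24) dx = 311.152.
Boundary: ½(f(5) + f(45)) = ½(4.05968 + 6.90097) = 5.48033.
Integral + boundary = 316.632.
Order-1 term: 1/12 · (-0.134186 − 0.642783) = -0.0647474.
Partial sum through k=1: 316.567.
Order-2 term: −1/720 · (0.000299521 − 0.00393517) = 5.04951e-06.
Partial sum through k=2: 316.567.
Order-3 term: 1/30240 · (1.44445e-06 − 1.17264e-05) = -3.40011e-10.
Partial sum through k=3: 316.567.
Order-4 term: −1/1209600 · (4.11267e-09 − 2.88557e-08) = 2.04555e-14.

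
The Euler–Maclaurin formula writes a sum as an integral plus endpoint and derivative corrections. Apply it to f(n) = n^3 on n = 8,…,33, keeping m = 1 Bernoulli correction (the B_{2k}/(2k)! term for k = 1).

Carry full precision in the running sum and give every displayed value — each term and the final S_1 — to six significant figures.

The integral term ∫_8^33 x^3 dx = 295456.
Endpoint term: (f(8) + f(33))/2 = (512.000 + 35937.0)/2 = 18224.5.
So far: 313681.
Order-1 term: 1/12 · (3267.00 − 192.000) = 256.250.

S_1 ≈ 313937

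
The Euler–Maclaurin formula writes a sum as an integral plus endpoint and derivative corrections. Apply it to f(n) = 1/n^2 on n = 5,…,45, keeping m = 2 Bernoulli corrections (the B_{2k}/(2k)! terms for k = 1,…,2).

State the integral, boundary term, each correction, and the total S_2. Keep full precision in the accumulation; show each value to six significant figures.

The integral term ∫_5^45 1/x^2 dx = 0.177778.
Endpoint term: (f(5) + f(45))/2 = (0.0400000 + 0.000493827)/2 = 0.0202469.
So far: 0.198025.
Order-1 term: 1/12 · (-2.19479e-05 − (-0.0160000)) = 0.00133150.
After k=1: 0.199356.
Order-2 term: −1/720 · (-1.30061e-07 − (-0.00768000)) = -1.06665e-05.

S_2 ≈ 0.199346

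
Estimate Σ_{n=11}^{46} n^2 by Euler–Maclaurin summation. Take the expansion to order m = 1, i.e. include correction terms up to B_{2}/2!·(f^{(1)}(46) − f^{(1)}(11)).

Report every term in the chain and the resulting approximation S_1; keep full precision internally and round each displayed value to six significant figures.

The integral term ∫_11^46 x^2 dx = 32001.7.
Boundary: ½(f(11) + f(46)) = ½(121.000 + 2116.00) = 1118.50.
So far: 33120.2.
Order-1 term: 1/12 · (92.0000 − 22.0000) = 5.83333.

S_1 ≈ 33126.0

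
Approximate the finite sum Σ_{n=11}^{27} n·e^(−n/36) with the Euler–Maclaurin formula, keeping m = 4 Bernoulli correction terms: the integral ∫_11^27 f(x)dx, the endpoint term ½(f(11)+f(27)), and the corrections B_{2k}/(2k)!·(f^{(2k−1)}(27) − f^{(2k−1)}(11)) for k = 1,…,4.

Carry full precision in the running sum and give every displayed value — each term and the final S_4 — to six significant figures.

∫_11^27 x·e^(−x/36) dx evaluates to 175.193.
Endpoint term: (f(11) + f(27))/2 = (8.10385 + 12.7539)/2 = 10.4289.
Integral + boundary = 185.622.
Order-1 term: 1/12 · (0.118092 − 0.511607) = -0.0327929.
Running total after k=1: 185.589.
Order-2 term: −1/720 · (0.000820081 − 0.00153166) = 9.88308e-07.
Running total after k=2: 185.589.
Order-3 term: 1/30240 · (1.19525e-06 − 2.05908e-06) = -2.85659e-11.
Running total after k=3: 185.589.
Order-4 term: −1/1209600 · (1.35626e-09 − 2.26568e-09) = 7.51832e-16.

S_4 ≈ 185.589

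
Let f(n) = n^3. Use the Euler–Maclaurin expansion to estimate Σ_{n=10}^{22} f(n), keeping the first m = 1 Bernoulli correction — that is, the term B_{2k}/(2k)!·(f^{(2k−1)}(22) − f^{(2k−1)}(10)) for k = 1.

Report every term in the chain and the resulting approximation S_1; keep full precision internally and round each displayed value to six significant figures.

Integral: ∫_10^22 x^3 dx = 56064.0.
Boundary: ½(f(10) + f(22)) = ½(1000.00 + 10648.0) = 5824.00.
Running total after boundary: 61888.0.
Correction k=1: B_{2}/2! · (f^{(1)}(22) − f^{(1)}(10)) = 1/12 · (1452.00 − 300.000) = 96.0000.

S_1 ≈ 61984.0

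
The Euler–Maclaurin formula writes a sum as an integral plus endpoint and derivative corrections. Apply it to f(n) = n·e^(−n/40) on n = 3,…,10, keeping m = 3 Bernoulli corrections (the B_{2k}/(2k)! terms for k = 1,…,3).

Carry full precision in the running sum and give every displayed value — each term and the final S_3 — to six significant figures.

S_3 ≈ 43.3800

∫_3^10 x·e^(−x/40) dx evaluates to 38.1172.
½[f(3) + f(10)] = ½[2.78323 + 7.78801] = 5.28562.
So far: 43.4028.
Correction k=1: B_{2}/2! · (f^{(1)}(10) − f^{(1)}(3)) = 1/12 · (0.584101 − 0.858163) = -0.0228385.
Partial sum through k=1: 43.3800.
Correction k=2: B_{4}/4! · (f^{(3)}(10) − f^{(3)}(3)) = −1/720 · (0.00133856 − 0.00169603) = 4.96482e-07.
Partial sum through k=2: 43.3800.
Correction k=3: B_{6}/6! · (f^{(5)}(10) − f^{(5)}(3)) = 1/30240 · (1.44504e-06 − 1.78482e-06) = -1.12361e-11.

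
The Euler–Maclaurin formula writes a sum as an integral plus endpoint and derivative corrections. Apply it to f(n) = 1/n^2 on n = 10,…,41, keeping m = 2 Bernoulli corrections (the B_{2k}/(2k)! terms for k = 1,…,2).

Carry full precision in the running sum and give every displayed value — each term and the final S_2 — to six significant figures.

S_2 ≈ 0.0810711

Integral: ∫_10^41 1/x^2 dx = 0.0756098.
Endpoint term: (f(10) + f(41))/2 = (0.0100000 + 0.000594884)/2 = 0.00529744.
Integral + boundary = 0.0809072.
Order-1 term: 1/12 · (-2.90187e-05 − (-0.00200000)) = 0.000164248.
Partial sum through k=1: 0.0810714.
Order-2 term: −1/720 · (-2.07153e-07 − (-0.000240000)) = -3.33046e-07.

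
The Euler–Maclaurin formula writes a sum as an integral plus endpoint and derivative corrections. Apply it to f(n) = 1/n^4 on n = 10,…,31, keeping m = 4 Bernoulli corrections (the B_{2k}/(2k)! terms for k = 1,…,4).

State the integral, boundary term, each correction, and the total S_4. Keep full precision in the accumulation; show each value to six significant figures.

The integral term ∫_10^31 1/x^4 dx = 0.000322144.
Endpoint term: (f(10) + f(31))/2 = (0.000100000 + 1.08281e-06)/2 = 5.05414e-05.
So far: 0.000372686.
k=1: B_{2}/(2)! × [f^{(1)}(31) − f^{(1)}(10)] = 1/12 × (-1.39718e-07 − (-4.00000e-05)) = 3.32169e-06.
Running total after k=1: 0.000376007.
k=2: B_{4}/(4)! × [f^{(3)}(31) − f^{(3)}(10)] = −1/720 × (-4.36164e-09 − (-1.20000e-05)) = -1.66606e-08.
Running total after k=2: 0.000375991.
k=3: B_{6}/(6)! × [f^{(5)}(31) − f^{(5)}(10)] = 1/30240 × (-2.54164e-10 − (-6.72000e-06)) = 2.22214e-10.
Running total after k=3: 0.000375991.
k=4: B_{8}/(8)! × [f^{(7)}(31) − f^{(7)}(10)] = −1/1209600 × (-2.38031e-11 − (-6.04800e-06)) = -4.99998e-12.

S_4 ≈ 0.000375991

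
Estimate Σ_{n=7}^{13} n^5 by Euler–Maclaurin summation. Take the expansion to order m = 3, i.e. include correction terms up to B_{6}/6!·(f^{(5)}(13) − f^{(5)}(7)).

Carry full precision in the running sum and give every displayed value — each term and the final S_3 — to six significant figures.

∫_7^13 x^5 dx evaluates to 784860.
Boundary: ½(f(7) + f(13)) = ½(16807.0 + 371293) = 194050.
Integral + boundary = 978910.
Correction k=1: B_{2}/2! · (f^{(1)}(13) − f^{(1)}(7)) = 1/12 · (142805 − 12005.0) = 10900.0.
Partial sum through k=1: 989810.
Correction k=2: B_{4}/4! · (f^{(3)}(13) − f^{(3)}(7)) = −1/720 · (10140.0 − 2940.00) = -10.0000.
Partial sum through k=2: 989800.
Correction k=3: B_{6}/6! · (f^{(5)}(13) − f^{(5)}(7)) = 1/30240 · (120.000 − 120.000) = 0.00000.

S_3 ≈ 989800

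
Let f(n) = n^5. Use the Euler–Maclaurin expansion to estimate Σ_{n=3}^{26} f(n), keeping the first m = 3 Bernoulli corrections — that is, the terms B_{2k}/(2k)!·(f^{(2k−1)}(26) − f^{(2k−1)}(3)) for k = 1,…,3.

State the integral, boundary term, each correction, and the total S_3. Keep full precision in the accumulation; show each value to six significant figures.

S_3 ≈ 5.76170e+07

∫_3^26 x^5 dx evaluates to 5.14858e+07.
½[f(3) + f(26)] = ½[243.000 + 1.18814e+07] = 5.94081e+06.
Integral + boundary = 5.74267e+07.
Correction k=1: B_{2}/2! · (f^{(1)}(26) − f^{(1)}(3)) = 1/12 · (2.28488e+06 − 405.000) = 190373.
After k=1: 5.76170e+07.
Correction k=2: B_{4}/4! · (f^{(3)}(26) − f^{(3)}(3)) = −1/720 · (40560.0 − 540.000) = -55.5833.
After k=2: 5.76170e+07.
Correction k=3: B_{6}/6! · (f^{(5)}(26) − f^{(5)}(3)) = 1/30240 · (120.000 − 120.000) = 0.00000.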